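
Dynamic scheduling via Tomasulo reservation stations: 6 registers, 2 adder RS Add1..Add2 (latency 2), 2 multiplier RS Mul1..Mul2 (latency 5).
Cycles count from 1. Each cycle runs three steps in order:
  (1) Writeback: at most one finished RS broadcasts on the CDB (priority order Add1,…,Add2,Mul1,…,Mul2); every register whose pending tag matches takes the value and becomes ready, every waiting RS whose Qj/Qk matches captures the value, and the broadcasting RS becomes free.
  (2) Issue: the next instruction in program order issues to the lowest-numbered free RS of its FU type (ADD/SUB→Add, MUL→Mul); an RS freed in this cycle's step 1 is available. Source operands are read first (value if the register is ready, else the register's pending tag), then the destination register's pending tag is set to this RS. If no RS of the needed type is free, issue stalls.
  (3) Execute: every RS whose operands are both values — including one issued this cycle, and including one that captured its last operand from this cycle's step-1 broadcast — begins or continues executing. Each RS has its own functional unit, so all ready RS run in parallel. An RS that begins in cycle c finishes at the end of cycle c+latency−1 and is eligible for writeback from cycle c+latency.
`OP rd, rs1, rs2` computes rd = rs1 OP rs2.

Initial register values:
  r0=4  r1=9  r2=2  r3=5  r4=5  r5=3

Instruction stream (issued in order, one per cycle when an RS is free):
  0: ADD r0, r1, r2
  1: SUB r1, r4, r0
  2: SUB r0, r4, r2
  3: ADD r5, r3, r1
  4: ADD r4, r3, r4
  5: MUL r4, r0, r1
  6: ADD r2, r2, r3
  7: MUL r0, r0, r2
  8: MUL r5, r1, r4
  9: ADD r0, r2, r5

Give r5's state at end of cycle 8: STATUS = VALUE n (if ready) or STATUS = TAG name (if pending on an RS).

STATUS = VALUE -1

c1: issue ADD r0<-Add1 | r0:Add1,r1:9,r2:2,r3:5,r4:5,r5:3
c2: issue SUB r1<-Add2 | r0:Add1,r1:Add2,r2:2,r3:5,r4:5,r5:3
c3: CDB Add1=11; issue SUB r0<-Add1 | r0:Add1,r1:Add2,r2:2,r3:5,r4:5,r5:3
c4: stall | r0:Add1,r1:Add2,r2:2,r3:5,r4:5,r5:3
c5: CDB Add1=3; issue ADD r5<-Add1 | r0:3,r1:Add2,r2:2,r3:5,r4:5,r5:Add1
c6: CDB Add2=-6; issue ADD r4<-Add2 | r0:3,r1:-6,r2:2,r3:5,r4:Add2,r5:Add1
c7: issue MUL r4<-Mul1 | r0:3,r1:-6,r2:2,r3:5,r4:Mul1,r5:Add1
c8: CDB Add1=-1; issue ADD r2<-Add1 | r0:3,r1:-6,r2:Add1,r3:5,r4:Mul1,r5:-1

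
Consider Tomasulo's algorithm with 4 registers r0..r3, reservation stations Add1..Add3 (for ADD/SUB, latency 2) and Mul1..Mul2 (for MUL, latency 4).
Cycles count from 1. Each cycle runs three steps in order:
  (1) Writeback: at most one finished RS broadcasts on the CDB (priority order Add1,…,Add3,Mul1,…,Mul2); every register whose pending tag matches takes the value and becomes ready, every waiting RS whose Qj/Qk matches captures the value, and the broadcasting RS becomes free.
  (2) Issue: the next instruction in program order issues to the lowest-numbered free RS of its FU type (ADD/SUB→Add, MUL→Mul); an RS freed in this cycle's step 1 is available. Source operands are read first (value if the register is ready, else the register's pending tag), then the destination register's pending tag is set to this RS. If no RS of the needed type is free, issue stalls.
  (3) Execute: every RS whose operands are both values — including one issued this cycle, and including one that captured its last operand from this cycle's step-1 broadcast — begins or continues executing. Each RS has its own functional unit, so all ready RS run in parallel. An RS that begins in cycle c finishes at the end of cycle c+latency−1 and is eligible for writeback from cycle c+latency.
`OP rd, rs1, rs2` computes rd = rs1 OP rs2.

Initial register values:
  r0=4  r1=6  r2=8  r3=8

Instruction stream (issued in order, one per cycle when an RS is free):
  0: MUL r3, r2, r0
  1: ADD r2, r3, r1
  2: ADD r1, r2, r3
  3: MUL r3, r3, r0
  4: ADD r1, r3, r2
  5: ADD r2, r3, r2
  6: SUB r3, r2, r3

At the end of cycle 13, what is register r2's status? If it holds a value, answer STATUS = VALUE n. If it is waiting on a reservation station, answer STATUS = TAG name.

c1: issue MUL r3<-Mul1 | r0:4,r1:6,r2:8,r3:Mul1
c2: issue ADD r2<-Add1 | r0:4,r1:6,r2:Add1,r3:Mul1
c3: issue ADD r1<-Add2 | r0:4,r1:Add2,r2:Add1,r3:Mul1
c4: issue MUL r3<-Mul2 | r0:4,r1:Add2,r2:Add1,r3:Mul2
c5: CDB Mul1=32; issue ADD r1<-Add3 | r0:4,r1:Add3,r2:Add1,r3:Mul2
c6: stall | r0:4,r1:Add3,r2:Add1,r3:Mul2
c7: CDB Add1=38; issue ADD r2<-Add1 | r0:4,r1:Add3,r2:Add1,r3:Mul2
c8: stall | r0:4,r1:Add3,r2:Add1,r3:Mul2
c9: CDB Add2=70; issue SUB r3<-Add2 | r0:4,r1:Add3,r2:Add1,r3:Add2
c10: CDB Mul2=128 | r0:4,r1:Add3,r2:Add1,r3:Add2
c11: - | r0:4,r1:Add3,r2:Add1,r3:Add2
c12: CDB Add1=166 | r0:4,r1:Add3,r2:166,r3:Add2
c13: CDB Add3=166 | r0:4,r1:166,r2:166,r3:Add2

STATUS = VALUE 166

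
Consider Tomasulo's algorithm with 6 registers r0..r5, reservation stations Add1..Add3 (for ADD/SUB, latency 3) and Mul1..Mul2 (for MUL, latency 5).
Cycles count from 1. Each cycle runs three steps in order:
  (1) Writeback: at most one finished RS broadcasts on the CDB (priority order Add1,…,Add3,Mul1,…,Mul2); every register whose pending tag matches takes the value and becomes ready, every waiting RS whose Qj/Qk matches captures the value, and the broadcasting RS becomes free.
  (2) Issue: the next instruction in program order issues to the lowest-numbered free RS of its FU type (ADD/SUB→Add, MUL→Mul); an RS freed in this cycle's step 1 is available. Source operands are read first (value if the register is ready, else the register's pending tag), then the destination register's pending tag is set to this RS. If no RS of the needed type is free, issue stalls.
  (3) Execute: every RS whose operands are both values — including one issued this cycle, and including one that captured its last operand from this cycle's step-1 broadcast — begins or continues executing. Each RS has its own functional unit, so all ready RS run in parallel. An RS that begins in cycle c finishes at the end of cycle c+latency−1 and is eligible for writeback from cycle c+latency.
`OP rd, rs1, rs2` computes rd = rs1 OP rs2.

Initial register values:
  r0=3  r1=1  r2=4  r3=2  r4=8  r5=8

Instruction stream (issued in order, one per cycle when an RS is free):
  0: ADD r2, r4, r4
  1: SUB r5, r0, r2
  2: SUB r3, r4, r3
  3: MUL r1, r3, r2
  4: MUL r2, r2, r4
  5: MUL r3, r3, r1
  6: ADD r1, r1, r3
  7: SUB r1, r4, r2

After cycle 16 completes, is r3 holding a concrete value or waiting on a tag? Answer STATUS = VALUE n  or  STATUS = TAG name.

STATUS = VALUE 576

c1: issue ADD r2<-Add1 | r0:3,r1:1,r2:Add1,r3:2,r4:8,r5:8
c2: issue SUB r5<-Add2 | r0:3,r1:1,r2:Add1,r3:2,r4:8,r5:Add2
c3: issue SUB r3<-Add3 | r0:3,r1:1,r2:Add1,r3:Add3,r4:8,r5:Add2
c4: CDB Add1=16; issue MUL r1<-Mul1 | r0:3,r1:Mul1,r2:16,r3:Add3,r4:8,r5:Add2
c5: issue MUL r2<-Mul2 | r0:3,r1:Mul1,r2:Mul2,r3:Add3,r4:8,r5:Add2
c6: CDB Add3=6; stall | r0:3,r1:Mul1,r2:Mul2,r3:6,r4:8,r5:Add2
c7: CDB Add2=-13; stall | r0:3,r1:Mul1,r2:Mul2,r3:6,r4:8,r5:-13
c8: stall | r0:3,r1:Mul1,r2:Mul2,r3:6,r4:8,r5:-13
c9: stall | r0:3,r1:Mul1,r2:Mul2,r3:6,r4:8,r5:-13
c10: CDB Mul2=128; issue MUL r3<-Mul2 | r0:3,r1:Mul1,r2:128,r3:Mul2,r4:8,r5:-13
c11: CDB Mul1=96; issue ADD r1<-Add1 | r0:3,r1:Add1,r2:128,r3:Mul2,r4:8,r5:-13
c12: issue SUB r1<-Add2 | r0:3,r1:Add2,r2:128,r3:Mul2,r4:8,r5:-13
c13: - | r0:3,r1:Add2,r2:128,r3:Mul2,r4:8,r5:-13
c14: - | r0:3,r1:Add2,r2:128,r3:Mul2,r4:8,r5:-13
c15: CDB Add2=-120 | r0:3,r1:-120,r2:128,r3:Mul2,r4:8,r5:-13
c16: CDB Mul2=576 | r0:3,r1:-120,r2:128,r3:576,r4:8,r5:-13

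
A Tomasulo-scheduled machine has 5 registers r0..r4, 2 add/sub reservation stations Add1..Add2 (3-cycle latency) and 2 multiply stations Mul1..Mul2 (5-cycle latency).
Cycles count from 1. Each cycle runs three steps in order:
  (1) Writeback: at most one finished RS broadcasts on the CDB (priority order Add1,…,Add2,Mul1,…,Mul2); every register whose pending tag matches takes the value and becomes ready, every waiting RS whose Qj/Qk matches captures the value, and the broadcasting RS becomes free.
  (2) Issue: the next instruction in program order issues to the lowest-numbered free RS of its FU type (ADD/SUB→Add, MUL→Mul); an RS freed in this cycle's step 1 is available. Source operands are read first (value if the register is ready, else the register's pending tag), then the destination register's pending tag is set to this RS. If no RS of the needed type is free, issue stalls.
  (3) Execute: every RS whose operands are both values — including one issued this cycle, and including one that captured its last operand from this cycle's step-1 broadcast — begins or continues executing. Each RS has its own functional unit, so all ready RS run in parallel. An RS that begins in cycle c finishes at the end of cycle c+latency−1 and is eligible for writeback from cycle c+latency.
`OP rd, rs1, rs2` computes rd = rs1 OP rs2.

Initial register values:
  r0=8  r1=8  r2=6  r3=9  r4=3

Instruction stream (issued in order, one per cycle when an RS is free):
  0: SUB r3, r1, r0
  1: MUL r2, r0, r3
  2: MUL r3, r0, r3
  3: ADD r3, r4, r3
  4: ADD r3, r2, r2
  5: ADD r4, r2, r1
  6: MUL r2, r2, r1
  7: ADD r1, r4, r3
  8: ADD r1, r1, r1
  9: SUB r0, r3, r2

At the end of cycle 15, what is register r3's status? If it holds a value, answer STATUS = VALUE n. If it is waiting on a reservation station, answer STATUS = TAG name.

STATUS = VALUE 0

cycle 1: issue SUB r3<-Add1 // r0:8,r1:8,r2:6,r3:Add1,r4:3
cycle 2: issue MUL r2<-Mul1 // r0:8,r1:8,r2:Mul1,r3:Add1,r4:3
cycle 3: issue MUL r3<-Mul2 // r0:8,r1:8,r2:Mul1,r3:Mul2,r4:3
cycle 4: CDB Add1=0; issue ADD r3<-Add1 // r0:8,r1:8,r2:Mul1,r3:Add1,r4:3
cycle 5: issue ADD r3<-Add2 // r0:8,r1:8,r2:Mul1,r3:Add2,r4:3
cycle 6: stall // r0:8,r1:8,r2:Mul1,r3:Add2,r4:3
cycle 7: stall // r0:8,r1:8,r2:Mul1,r3:Add2,r4:3
cycle 8: stall // r0:8,r1:8,r2:Mul1,r3:Add2,r4:3
cycle 9: CDB Mul1=0; stall // r0:8,r1:8,r2:0,r3:Add2,r4:3
cycle 10: CDB Mul2=0; stall // r0:8,r1:8,r2:0,r3:Add2,r4:3
cycle 11: stall // r0:8,r1:8,r2:0,r3:Add2,r4:3
cycle 12: CDB Add2=0; issue ADD r4<-Add2 // r0:8,r1:8,r2:0,r3:0,r4:Add2
cycle 13: CDB Add1=3; issue MUL r2<-Mul1 // r0:8,r1:8,r2:Mul1,r3:0,r4:Add2
cycle 14: issue ADD r1<-Add1 // r0:8,r1:Add1,r2:Mul1,r3:0,r4:Add2
cycle 15: CDB Add2=8; issue ADD r1<-Add2 // r0:8,r1:Add2,r2:Mul1,r3:0,r4:8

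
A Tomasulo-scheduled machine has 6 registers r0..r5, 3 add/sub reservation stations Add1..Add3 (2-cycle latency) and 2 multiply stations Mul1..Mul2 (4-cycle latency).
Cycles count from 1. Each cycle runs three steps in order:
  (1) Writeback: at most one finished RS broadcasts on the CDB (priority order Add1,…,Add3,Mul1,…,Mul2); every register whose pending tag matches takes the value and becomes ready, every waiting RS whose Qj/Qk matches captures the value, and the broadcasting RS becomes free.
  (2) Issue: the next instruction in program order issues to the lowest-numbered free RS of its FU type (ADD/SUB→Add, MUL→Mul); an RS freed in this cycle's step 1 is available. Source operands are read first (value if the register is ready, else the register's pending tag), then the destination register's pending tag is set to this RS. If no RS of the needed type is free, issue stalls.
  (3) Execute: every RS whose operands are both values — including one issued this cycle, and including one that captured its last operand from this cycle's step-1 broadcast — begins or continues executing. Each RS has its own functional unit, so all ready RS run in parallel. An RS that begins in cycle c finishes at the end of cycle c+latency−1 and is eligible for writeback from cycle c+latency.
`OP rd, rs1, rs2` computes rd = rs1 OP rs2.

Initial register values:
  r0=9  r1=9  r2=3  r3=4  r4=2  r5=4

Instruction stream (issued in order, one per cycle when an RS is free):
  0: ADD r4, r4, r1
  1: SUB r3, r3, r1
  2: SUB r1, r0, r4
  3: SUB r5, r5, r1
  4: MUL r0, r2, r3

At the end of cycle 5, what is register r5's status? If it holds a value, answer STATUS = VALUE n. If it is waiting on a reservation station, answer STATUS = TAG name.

cycle 1: issue ADD r4<-Add1 // r0:9,r1:9,r2:3,r3:4,r4:Add1,r5:4
cycle 2: issue SUB r3<-Add2 // r0:9,r1:9,r2:3,r3:Add2,r4:Add1,r5:4
cycle 3: CDB Add1=11; issue SUB r1<-Add1 // r0:9,r1:Add1,r2:3,r3:Add2,r4:11,r5:4
cycle 4: CDB Add2=-5; issue SUB r5<-Add2 // r0:9,r1:Add1,r2:3,r3:-5,r4:11,r5:Add2
cycle 5: CDB Add1=-2; issue MUL r0<-Mul1 // r0:Mul1,r1:-2,r2:3,r3:-5,r4:11,r5:Add2

STATUS = TAG Add2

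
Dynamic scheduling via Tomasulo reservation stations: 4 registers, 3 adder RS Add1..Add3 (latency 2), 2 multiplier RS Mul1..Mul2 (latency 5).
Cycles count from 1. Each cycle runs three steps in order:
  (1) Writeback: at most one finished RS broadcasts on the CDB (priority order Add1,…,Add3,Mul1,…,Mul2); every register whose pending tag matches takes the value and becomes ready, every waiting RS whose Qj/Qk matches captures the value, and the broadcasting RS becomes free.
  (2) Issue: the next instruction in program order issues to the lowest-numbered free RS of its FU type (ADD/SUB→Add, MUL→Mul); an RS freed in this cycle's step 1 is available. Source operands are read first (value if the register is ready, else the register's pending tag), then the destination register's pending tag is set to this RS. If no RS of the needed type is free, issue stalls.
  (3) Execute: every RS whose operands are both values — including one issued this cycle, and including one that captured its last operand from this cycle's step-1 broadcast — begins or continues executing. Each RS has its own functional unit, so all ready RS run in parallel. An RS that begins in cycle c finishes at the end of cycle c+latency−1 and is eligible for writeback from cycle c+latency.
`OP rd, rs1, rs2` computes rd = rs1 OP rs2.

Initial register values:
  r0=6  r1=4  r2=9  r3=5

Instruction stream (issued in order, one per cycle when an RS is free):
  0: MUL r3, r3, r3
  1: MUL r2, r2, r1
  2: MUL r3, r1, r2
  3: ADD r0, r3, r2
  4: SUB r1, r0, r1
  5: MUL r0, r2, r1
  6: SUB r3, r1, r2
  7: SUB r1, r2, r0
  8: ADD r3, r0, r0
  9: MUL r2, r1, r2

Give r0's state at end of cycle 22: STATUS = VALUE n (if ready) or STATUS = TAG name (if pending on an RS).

c1: issue MUL r3<-Mul1 | r0:6,r1:4,r2:9,r3:Mul1
c2: issue MUL r2<-Mul2 | r0:6,r1:4,r2:Mul2,r3:Mul1
c3: stall | r0:6,r1:4,r2:Mul2,r3:Mul1
c4: stall | r0:6,r1:4,r2:Mul2,r3:Mul1
c5: stall | r0:6,r1:4,r2:Mul2,r3:Mul1
c6: CDB Mul1=25; issue MUL r3<-Mul1 | r0:6,r1:4,r2:Mul2,r3:Mul1
c7: CDB Mul2=36; issue ADD r0<-Add1 | r0:Add1,r1:4,r2:36,r3:Mul1
c8: issue SUB r1<-Add2 | r0:Add1,r1:Add2,r2:36,r3:Mul1
c9: issue MUL r0<-Mul2 | r0:Mul2,r1:Add2,r2:36,r3:Mul1
c10: issue SUB r3<-Add3 | r0:Mul2,r1:Add2,r2:36,r3:Add3
c11: stall | r0:Mul2,r1:Add2,r2:36,r3:Add3
c12: CDB Mul1=144; stall | r0:Mul2,r1:Add2,r2:36,r3:Add3
c13: stall | r0:Mul2,r1:Add2,r2:36,r3:Add3
c14: CDB Add1=180; issue SUB r1<-Add1 | r0:Mul2,r1:Add1,r2:36,r3:Add3
c15: stall | r0:Mul2,r1:Add1,r2:36,r3:Add3
c16: CDB Add2=176; issue ADD r3<-Add2 | r0:Mul2,r1:Add1,r2:36,r3:Add2
c17: issue MUL r2<-Mul1 | r0:Mul2,r1:Add1,r2:Mul1,r3:Add2
c18: CDB Add3=140 | r0:Mul2,r1:Add1,r2:Mul1,r3:Add2
c19: - | r0:Mul2,r1:Add1,r2:Mul1,r3:Add2
c20: - | r0:Mul2,r1:Add1,r2:Mul1,r3:Add2
c21: CDB Mul2=6336 | r0:6336,r1:Add1,r2:Mul1,r3:Add2
c22: - | r0:6336,r1:Add1,r2:Mul1,r3:Add2

STATUS = VALUE 6336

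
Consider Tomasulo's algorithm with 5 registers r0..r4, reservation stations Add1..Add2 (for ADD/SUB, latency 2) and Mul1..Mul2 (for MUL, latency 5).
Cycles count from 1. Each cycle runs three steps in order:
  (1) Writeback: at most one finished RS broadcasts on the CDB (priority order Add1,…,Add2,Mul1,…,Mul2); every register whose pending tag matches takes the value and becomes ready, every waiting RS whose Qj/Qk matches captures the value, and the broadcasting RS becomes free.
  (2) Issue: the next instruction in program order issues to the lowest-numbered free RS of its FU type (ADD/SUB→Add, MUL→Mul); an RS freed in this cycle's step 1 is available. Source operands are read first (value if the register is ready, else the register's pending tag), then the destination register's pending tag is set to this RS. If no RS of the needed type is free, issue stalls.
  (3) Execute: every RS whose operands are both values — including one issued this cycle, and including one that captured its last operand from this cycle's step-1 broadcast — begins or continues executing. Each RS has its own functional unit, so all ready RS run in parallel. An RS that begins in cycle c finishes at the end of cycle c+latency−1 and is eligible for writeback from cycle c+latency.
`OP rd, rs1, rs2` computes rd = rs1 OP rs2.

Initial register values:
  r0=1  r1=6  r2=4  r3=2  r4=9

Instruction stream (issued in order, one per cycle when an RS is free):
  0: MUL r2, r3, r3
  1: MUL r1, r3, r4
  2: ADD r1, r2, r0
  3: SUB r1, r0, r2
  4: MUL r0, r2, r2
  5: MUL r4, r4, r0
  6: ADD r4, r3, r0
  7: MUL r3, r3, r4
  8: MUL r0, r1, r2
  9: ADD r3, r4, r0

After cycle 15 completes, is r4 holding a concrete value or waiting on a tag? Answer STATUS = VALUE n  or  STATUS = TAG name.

c1: issue MUL r2<-Mul1 | r0:1,r1:6,r2:Mul1,r3:2,r4:9
c2: issue MUL r1<-Mul2 | r0:1,r1:Mul2,r2:Mul1,r3:2,r4:9
c3: issue ADD r1<-Add1 | r0:1,r1:Add1,r2:Mul1,r3:2,r4:9
c4: issue SUB r1<-Add2 | r0:1,r1:Add2,r2:Mul1,r3:2,r4:9
c5: stall | r0:1,r1:Add2,r2:Mul1,r3:2,r4:9
c6: CDB Mul1=4; issue MUL r0<-Mul1 | r0:Mul1,r1:Add2,r2:4,r3:2,r4:9
c7: CDB Mul2=18; issue MUL r4<-Mul2 | r0:Mul1,r1:Add2,r2:4,r3:2,r4:Mul2
c8: CDB Add1=5; issue ADD r4<-Add1 | r0:Mul1,r1:Add2,r2:4,r3:2,r4:Add1
c9: CDB Add2=-3; stall | r0:Mul1,r1:-3,r2:4,r3:2,r4:Add1
c10: stall | r0:Mul1,r1:-3,r2:4,r3:2,r4:Add1
c11: CDB Mul1=16; issue MUL r3<-Mul1 | r0:16,r1:-3,r2:4,r3:Mul1,r4:Add1
c12: stall | r0:16,r1:-3,r2:4,r3:Mul1,r4:Add1
c13: CDB Add1=18; stall | r0:16,r1:-3,r2:4,r3:Mul1,r4:18
c14: stall | r0:16,r1:-3,r2:4,r3:Mul1,r4:18
c15: stall | r0:16,r1:-3,r2:4,r3:Mul1,r4:18

STATUS = VALUE 18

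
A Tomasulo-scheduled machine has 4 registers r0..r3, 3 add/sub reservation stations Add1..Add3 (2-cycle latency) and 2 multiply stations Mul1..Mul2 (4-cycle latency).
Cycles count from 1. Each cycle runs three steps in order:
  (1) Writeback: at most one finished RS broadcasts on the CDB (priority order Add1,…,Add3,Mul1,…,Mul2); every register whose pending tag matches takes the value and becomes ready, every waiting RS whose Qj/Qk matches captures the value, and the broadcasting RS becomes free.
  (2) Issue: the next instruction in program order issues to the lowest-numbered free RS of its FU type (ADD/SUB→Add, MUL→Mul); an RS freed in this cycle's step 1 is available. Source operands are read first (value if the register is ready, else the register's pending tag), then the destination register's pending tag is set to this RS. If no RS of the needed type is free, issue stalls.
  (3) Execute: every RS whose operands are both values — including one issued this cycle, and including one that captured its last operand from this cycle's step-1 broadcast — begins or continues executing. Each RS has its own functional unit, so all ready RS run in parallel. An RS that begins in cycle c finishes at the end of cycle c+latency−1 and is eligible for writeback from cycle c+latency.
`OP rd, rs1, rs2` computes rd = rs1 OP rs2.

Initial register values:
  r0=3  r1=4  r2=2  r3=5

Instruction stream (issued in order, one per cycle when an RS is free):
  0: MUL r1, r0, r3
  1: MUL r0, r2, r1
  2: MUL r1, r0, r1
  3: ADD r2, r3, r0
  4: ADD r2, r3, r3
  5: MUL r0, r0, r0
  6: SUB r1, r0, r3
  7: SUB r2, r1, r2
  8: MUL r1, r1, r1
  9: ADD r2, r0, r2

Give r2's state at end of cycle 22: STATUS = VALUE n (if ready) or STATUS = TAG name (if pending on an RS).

cycle 1: issue MUL r1<-Mul1 // r0:3,r1:Mul1,r2:2,r3:5
cycle 2: issue MUL r0<-Mul2 // r0:Mul2,r1:Mul1,r2:2,r3:5
cycle 3: stall // r0:Mul2,r1:Mul1,r2:2,r3:5
cycle 4: stall // r0:Mul2,r1:Mul1,r2:2,r3:5
cycle 5: CDB Mul1=15; issue MUL r1<-Mul1 // r0:Mul2,r1:Mul1,r2:2,r3:5
cycle 6: issue ADD r2<-Add1 // r0:Mul2,r1:Mul1,r2:Add1,r3:5
cycle 7: issue ADD r2<-Add2 // r0:Mul2,r1:Mul1,r2:Add2,r3:5
cycle 8: stall // r0:Mul2,r1:Mul1,r2:Add2,r3:5
cycle 9: CDB Add2=10; stall // r0:Mul2,r1:Mul1,r2:10,r3:5
cycle 10: CDB Mul2=30; issue MUL r0<-Mul2 // r0:Mul2,r1:Mul1,r2:10,r3:5
cycle 11: issue SUB r1<-Add2 // r0:Mul2,r1:Add2,r2:10,r3:5
cycle 12: CDB Add1=35; issue SUB r2<-Add1 // r0:Mul2,r1:Add2,r2:Add1,r3:5
cycle 13: stall // r0:Mul2,r1:Add2,r2:Add1,r3:5
cycle 14: CDB Mul1=450; issue MUL r1<-Mul1 // r0:Mul2,r1:Mul1,r2:Add1,r3:5
cycle 15: CDB Mul2=900; issue ADD r2<-Add3 // r0:900,r1:Mul1,r2:Add3,r3:5
cycle 16: - // r0:900,r1:Mul1,r2:Add3,r3:5
cycle 17: CDB Add2=895 // r0:900,r1:Mul1,r2:Add3,r3:5
cycle 18: - // r0:900,r1:Mul1,r2:Add3,r3:5
cycle 19: CDB Add1=885 // r0:900,r1:Mul1,r2:Add3,r3:5
cycle 20: - // r0:900,r1:Mul1,r2:Add3,r3:5
cycle 21: CDB Add3=1785 // r0:900,r1:Mul1,r2:1785,r3:5
cycle 22: CDB Mul1=801025 // r0:900,r1:801025,r2:1785,r3:5

STATUS = VALUE 1785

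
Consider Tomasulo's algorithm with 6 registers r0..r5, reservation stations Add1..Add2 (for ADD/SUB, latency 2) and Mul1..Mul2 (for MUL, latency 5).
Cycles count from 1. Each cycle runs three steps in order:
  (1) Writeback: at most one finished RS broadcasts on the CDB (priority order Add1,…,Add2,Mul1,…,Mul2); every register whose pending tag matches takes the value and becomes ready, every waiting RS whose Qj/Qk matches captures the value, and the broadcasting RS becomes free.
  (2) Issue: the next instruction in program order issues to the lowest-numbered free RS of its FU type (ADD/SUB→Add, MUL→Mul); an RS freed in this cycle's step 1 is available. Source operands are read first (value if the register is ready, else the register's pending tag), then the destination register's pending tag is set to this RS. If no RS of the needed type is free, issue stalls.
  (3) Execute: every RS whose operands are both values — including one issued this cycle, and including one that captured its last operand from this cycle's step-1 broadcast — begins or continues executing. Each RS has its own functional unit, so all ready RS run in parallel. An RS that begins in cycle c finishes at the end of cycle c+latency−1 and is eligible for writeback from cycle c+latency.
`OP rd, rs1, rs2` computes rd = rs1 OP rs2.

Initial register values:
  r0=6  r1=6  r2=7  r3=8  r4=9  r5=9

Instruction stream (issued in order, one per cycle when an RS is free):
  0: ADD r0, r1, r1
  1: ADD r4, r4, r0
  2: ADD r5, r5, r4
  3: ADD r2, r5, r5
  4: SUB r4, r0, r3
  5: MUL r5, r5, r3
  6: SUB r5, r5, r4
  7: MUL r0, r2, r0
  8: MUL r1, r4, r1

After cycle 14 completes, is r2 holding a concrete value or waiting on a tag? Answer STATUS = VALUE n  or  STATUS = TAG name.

STATUS = VALUE 60

  c1: issue ADD r0<-Add1  regs: r0:Add1,r1:6,r2:7,r3:8,r4:9,r5:9
  c2: issue ADD r4<-Add2  regs: r0:Add1,r1:6,r2:7,r3:8,r4:Add2,r5:9
  c3: CDB Add1=12; issue ADD r5<-Add1  regs: r0:12,r1:6,r2:7,r3:8,r4:Add2,r5:Add1
  c4: stall  regs: r0:12,r1:6,r2:7,r3:8,r4:Add2,r5:Add1
  c5: CDB Add2=21; issue ADD r2<-Add2  regs: r0:12,r1:6,r2:Add2,r3:8,r4:21,r5:Add1
  c6: stall  regs: r0:12,r1:6,r2:Add2,r3:8,r4:21,r5:Add1
  c7: CDB Add1=30; issue SUB r4<-Add1  regs: r0:12,r1:6,r2:Add2,r3:8,r4:Add1,r5:30
  c8: issue MUL r5<-Mul1  regs: r0:12,r1:6,r2:Add2,r3:8,r4:Add1,r5:Mul1
  c9: CDB Add1=4; issue SUB r5<-Add1  regs: r0:12,r1:6,r2:Add2,r3:8,r4:4,r5:Add1
  c10: CDB Add2=60; issue MUL r0<-Mul2  regs: r0:Mul2,r1:6,r2:60,r3:8,r4:4,r5:Add1
  c11: stall  regs: r0:Mul2,r1:6,r2:60,r3:8,r4:4,r5:Add1
  c12: stall  regs: r0:Mul2,r1:6,r2:60,r3:8,r4:4,r5:Add1
  c13: CDB Mul1=240; issue MUL r1<-Mul1  regs: r0:Mul2,r1:Mul1,r2:60,r3:8,r4:4,r5:Add1
  c14: -  regs: r0:Mul2,r1:Mul1,r2:60,r3:8,r4:4,r5:Add1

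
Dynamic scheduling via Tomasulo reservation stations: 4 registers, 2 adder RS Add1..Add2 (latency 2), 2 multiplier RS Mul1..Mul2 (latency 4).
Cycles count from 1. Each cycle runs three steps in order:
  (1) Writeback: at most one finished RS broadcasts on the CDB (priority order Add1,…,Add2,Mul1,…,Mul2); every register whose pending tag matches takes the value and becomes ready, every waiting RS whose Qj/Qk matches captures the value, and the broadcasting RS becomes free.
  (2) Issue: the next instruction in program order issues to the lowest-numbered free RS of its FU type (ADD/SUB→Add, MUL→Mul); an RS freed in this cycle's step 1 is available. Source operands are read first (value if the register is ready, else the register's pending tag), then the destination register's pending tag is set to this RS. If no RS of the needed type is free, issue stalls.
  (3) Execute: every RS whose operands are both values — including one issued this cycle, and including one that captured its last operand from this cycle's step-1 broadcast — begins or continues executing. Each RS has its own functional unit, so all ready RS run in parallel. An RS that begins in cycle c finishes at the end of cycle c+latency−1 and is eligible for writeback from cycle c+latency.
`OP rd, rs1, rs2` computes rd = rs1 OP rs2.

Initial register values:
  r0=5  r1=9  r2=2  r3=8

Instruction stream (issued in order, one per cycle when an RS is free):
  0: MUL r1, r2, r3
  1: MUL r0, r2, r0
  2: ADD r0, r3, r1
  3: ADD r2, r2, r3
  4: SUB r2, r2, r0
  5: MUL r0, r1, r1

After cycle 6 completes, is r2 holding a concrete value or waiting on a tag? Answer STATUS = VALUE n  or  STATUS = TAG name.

  c1: issue MUL r1<-Mul1  regs: r0:5,r1:Mul1,r2:2,r3:8
  c2: issue MUL r0<-Mul2  regs: r0:Mul2,r1:Mul1,r2:2,r3:8
  c3: issue ADD r0<-Add1  regs: r0:Add1,r1:Mul1,r2:2,r3:8
  c4: issue ADD r2<-Add2  regs: r0:Add1,r1:Mul1,r2:Add2,r3:8
  c5: CDB Mul1=16; stall  regs: r0:Add1,r1:16,r2:Add2,r3:8
  c6: CDB Add2=10; issue SUB r2<-Add2  regs: r0:Add1,r1:16,r2:Add2,r3:8

STATUS = TAG Add2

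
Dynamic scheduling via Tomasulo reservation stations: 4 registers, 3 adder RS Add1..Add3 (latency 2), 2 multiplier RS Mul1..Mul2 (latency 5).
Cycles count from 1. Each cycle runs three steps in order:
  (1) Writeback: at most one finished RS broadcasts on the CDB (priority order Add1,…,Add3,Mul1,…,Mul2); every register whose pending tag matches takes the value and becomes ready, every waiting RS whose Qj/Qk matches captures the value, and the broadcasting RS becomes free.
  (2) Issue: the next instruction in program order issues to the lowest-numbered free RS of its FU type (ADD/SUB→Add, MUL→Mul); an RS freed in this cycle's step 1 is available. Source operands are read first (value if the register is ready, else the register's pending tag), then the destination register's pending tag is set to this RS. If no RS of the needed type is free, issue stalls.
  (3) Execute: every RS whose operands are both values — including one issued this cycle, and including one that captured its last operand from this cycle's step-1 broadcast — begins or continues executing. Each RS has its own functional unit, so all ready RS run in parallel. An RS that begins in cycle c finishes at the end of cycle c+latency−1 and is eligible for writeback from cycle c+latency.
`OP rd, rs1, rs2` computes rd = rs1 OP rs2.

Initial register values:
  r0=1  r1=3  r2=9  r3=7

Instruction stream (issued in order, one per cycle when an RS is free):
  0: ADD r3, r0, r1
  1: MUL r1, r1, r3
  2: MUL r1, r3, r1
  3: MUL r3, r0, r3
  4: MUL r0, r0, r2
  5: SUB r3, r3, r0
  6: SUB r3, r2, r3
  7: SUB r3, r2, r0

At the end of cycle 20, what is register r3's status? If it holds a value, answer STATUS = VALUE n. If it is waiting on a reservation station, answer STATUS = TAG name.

c1: issue ADD r3<-Add1 | r0:1,r1:3,r2:9,r3:Add1
c2: issue MUL r1<-Mul1 | r0:1,r1:Mul1,r2:9,r3:Add1
c3: CDB Add1=4; issue MUL r1<-Mul2 | r0:1,r1:Mul2,r2:9,r3:4
c4: stall | r0:1,r1:Mul2,r2:9,r3:4
c5: stall | r0:1,r1:Mul2,r2:9,r3:4
c6: stall | r0:1,r1:Mul2,r2:9,r3:4
c7: stall | r0:1,r1:Mul2,r2:9,r3:4
c8: CDB Mul1=12; issue MUL r3<-Mul1 | r0:1,r1:Mul2,r2:9,r3:Mul1
c9: stall | r0:1,r1:Mul2,r2:9,r3:Mul1
c10: stall | r0:1,r1:Mul2,r2:9,r3:Mul1
c11: stall | r0:1,r1:Mul2,r2:9,r3:Mul1
c12: stall | r0:1,r1:Mul2,r2:9,r3:Mul1
c13: CDB Mul1=4; issue MUL r0<-Mul1 | r0:Mul1,r1:Mul2,r2:9,r3:4
c14: CDB Mul2=48; issue SUB r3<-Add1 | r0:Mul1,r1:48,r2:9,r3:Add1
c15: issue SUB r3<-Add2 | r0:Mul1,r1:48,r2:9,r3:Add2
c16: issue SUB r3<-Add3 | r0:Mul1,r1:48,r2:9,r3:Add3
c17: - | r0:Mul1,r1:48,r2:9,r3:Add3
c18: CDB Mul1=9 | r0:9,r1:48,r2:9,r3:Add3
c19: - | r0:9,r1:48,r2:9,r3:Add3
c20: CDB Add1=-5 | r0:9,r1:48,r2:9,r3:Add3

STATUS = TAG Add3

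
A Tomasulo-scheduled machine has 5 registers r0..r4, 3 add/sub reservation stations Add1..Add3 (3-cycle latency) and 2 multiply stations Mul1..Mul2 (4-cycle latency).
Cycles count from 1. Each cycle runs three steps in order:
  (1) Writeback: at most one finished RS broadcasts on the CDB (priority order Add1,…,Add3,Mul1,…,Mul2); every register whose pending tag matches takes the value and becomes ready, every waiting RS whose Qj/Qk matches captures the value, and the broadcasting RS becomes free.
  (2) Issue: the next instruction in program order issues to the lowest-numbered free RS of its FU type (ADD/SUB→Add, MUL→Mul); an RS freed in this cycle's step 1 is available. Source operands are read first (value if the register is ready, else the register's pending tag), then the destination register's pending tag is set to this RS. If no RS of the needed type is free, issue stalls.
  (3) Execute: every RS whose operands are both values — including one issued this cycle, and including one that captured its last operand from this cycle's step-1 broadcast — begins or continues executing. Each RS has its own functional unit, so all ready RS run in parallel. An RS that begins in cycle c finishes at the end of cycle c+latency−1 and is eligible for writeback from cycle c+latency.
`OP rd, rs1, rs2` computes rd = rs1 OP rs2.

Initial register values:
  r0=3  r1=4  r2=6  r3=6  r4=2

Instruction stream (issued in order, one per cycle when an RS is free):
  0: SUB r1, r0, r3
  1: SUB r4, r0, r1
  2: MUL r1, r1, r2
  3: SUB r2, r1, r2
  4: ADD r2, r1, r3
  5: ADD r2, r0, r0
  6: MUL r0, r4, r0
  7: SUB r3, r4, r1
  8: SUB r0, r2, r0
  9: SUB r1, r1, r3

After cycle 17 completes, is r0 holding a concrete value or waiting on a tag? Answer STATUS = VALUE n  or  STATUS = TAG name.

STATUS = VALUE -12

c1: issue SUB r1<-Add1 | r0:3,r1:Add1,r2:6,r3:6,r4:2
c2: issue SUB r4<-Add2 | r0:3,r1:Add1,r2:6,r3:6,r4:Add2
c3: issue MUL r1<-Mul1 | r0:3,r1:Mul1,r2:6,r3:6,r4:Add2
c4: CDB Add1=-3; issue SUB r2<-Add1 | r0:3,r1:Mul1,r2:Add1,r3:6,r4:Add2
c5: issue ADD r2<-Add3 | r0:3,r1:Mul1,r2:Add3,r3:6,r4:Add2
c6: stall | r0:3,r1:Mul1,r2:Add3,r3:6,r4:Add2
c7: CDB Add2=6; issue ADD r2<-Add2 | r0:3,r1:Mul1,r2:Add2,r3:6,r4:6
c8: CDB Mul1=-18; issue MUL r0<-Mul1 | r0:Mul1,r1:-18,r2:Add2,r3:6,r4:6
c9: stall | r0:Mul1,r1:-18,r2:Add2,r3:6,r4:6
c10: CDB Add2=6; issue SUB r3<-Add2 | r0:Mul1,r1:-18,r2:6,r3:Add2,r4:6
c11: CDB Add1=-24; issue SUB r0<-Add1 | r0:Add1,r1:-18,r2:6,r3:Add2,r4:6
c12: CDB Add3=-12; issue SUB r1<-Add3 | r0:Add1,r1:Add3,r2:6,r3:Add2,r4:6
c13: CDB Add2=24 | r0:Add1,r1:Add3,r2:6,r3:24,r4:6
c14: CDB Mul1=18 | r0:Add1,r1:Add3,r2:6,r3:24,r4:6
c15: - | r0:Add1,r1:Add3,r2:6,r3:24,r4:6
c16: CDB Add3=-42 | r0:Add1,r1:-42,r2:6,r3:24,r4:6
c17: CDB Add1=-12 | r0:-12,r1:-42,r2:6,r3:24,r4:6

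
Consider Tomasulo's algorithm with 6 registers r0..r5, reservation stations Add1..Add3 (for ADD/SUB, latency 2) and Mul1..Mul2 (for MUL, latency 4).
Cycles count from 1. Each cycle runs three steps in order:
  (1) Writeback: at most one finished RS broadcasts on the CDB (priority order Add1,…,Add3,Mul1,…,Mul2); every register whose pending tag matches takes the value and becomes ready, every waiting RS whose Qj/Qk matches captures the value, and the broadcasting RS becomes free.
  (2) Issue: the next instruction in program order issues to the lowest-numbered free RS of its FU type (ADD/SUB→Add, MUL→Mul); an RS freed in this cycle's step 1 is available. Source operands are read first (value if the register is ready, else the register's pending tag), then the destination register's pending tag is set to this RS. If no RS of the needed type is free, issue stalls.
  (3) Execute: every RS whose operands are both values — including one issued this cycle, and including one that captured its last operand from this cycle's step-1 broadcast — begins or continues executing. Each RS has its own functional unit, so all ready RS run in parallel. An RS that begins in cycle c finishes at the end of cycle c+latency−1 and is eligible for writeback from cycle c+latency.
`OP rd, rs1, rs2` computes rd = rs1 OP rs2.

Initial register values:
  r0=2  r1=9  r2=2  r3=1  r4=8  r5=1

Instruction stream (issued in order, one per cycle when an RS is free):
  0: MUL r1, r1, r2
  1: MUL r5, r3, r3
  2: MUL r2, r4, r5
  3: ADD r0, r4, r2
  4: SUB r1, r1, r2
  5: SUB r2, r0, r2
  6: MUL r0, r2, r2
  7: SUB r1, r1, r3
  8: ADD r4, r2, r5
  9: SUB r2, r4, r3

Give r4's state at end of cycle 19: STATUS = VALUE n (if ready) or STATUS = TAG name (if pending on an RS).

c1: issue MUL r1<-Mul1 | r0:2,r1:Mul1,r2:2,r3:1,r4:8,r5:1
c2: issue MUL r5<-Mul2 | r0:2,r1:Mul1,r2:2,r3:1,r4:8,r5:Mul2
c3: stall | r0:2,r1:Mul1,r2:2,r3:1,r4:8,r5:Mul2
c4: stall | r0:2,r1:Mul1,r2:2,r3:1,r4:8,r5:Mul2
c5: CDB Mul1=18; issue MUL r2<-Mul1 | r0:2,r1:18,r2:Mul1,r3:1,r4:8,r5:Mul2
c6: CDB Mul2=1; issue ADD r0<-Add1 | r0:Add1,r1:18,r2:Mul1,r3:1,r4:8,r5:1
c7: issue SUB r1<-Add2 | r0:Add1,r1:Add2,r2:Mul1,r3:1,r4:8,r5:1
c8: issue SUB r2<-Add3 | r0:Add1,r1:Add2,r2:Add3,r3:1,r4:8,r5:1
c9: issue MUL r0<-Mul2 | r0:Mul2,r1:Add2,r2:Add3,r3:1,r4:8,r5:1
c10: CDB Mul1=8; stall | r0:Mul2,r1:Add2,r2:Add3,r3:1,r4:8,r5:1
c11: stall | r0:Mul2,r1:Add2,r2:Add3,r3:1,r4:8,r5:1
c12: CDB Add1=16; issue SUB r1<-Add1 | r0:Mul2,r1:Add1,r2:Add3,r3:1,r4:8,r5:1
c13: CDB Add2=10; issue ADD r4<-Add2 | r0:Mul2,r1:Add1,r2:Add3,r3:1,r4:Add2,r5:1
c14: CDB Add3=8; issue SUB r2<-Add3 | r0:Mul2,r1:Add1,r2:Add3,r3:1,r4:Add2,r5:1
c15: CDB Add1=9 | r0:Mul2,r1:9,r2:Add3,r3:1,r4:Add2,r5:1
c16: CDB Add2=9 | r0:Mul2,r1:9,r2:Add3,r3:1,r4:9,r5:1
c17: - | r0:Mul2,r1:9,r2:Add3,r3:1,r4:9,r5:1
c18: CDB Add3=8 | r0:Mul2,r1:9,r2:8,r3:1,r4:9,r5:1
c19: CDB Mul2=64 | r0:64,r1:9,r2:8,r3:1,r4:9,r5:1

STATUS = VALUE 9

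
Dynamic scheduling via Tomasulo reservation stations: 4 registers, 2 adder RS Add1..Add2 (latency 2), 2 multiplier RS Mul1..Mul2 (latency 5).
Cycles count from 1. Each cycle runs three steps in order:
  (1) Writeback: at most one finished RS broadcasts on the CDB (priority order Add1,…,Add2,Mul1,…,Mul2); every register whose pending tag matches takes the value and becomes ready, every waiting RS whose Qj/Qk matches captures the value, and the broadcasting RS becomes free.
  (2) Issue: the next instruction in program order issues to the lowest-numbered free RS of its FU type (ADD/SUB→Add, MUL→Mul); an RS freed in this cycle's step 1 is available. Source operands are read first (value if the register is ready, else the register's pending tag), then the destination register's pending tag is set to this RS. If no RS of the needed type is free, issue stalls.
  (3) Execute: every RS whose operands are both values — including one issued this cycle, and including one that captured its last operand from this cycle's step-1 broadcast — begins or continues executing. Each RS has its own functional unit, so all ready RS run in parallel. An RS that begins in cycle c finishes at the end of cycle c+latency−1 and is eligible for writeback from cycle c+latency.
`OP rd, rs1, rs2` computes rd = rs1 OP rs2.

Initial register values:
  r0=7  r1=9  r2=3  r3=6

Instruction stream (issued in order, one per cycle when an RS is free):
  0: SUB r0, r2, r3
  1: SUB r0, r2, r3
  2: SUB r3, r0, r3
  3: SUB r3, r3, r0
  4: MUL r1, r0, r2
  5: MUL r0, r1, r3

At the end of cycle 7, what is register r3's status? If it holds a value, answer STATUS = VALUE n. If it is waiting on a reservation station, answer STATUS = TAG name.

STATUS = TAG Add2

c1: issue SUB r0<-Add1 | r0:Add1,r1:9,r2:3,r3:6
c2: issue SUB r0<-Add2 | r0:Add2,r1:9,r2:3,r3:6
c3: CDB Add1=-3; issue SUB r3<-Add1 | r0:Add2,r1:9,r2:3,r3:Add1
c4: CDB Add2=-3; issue SUB r3<-Add2 | r0:-3,r1:9,r2:3,r3:Add2
c5: issue MUL r1<-Mul1 | r0:-3,r1:Mul1,r2:3,r3:Add2
c6: CDB Add1=-9; issue MUL r0<-Mul2 | r0:Mul2,r1:Mul1,r2:3,r3:Add2
c7: - | r0:Mul2,r1:Mul1,r2:3,r3:Add2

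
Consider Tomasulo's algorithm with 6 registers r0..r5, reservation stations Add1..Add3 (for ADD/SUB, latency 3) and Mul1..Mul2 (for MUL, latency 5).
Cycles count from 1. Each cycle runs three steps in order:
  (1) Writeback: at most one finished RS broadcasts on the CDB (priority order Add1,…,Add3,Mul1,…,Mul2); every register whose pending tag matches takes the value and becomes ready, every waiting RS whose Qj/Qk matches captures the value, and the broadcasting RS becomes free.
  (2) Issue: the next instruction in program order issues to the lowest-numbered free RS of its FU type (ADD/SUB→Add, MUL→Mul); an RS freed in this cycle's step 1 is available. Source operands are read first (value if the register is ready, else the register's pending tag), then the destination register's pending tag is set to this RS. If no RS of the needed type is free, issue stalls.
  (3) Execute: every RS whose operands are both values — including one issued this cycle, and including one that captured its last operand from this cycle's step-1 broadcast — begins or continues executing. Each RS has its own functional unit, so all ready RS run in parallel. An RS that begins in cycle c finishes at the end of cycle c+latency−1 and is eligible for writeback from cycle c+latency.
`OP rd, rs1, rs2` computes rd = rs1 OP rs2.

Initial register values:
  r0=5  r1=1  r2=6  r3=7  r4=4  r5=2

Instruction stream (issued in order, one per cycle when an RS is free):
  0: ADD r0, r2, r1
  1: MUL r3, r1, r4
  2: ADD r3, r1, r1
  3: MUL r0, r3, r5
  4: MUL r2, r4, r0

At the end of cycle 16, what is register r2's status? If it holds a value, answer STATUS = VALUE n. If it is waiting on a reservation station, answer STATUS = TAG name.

STATUS = VALUE 16

cycle 1: issue ADD r0<-Add1 // r0:Add1,r1:1,r2:6,r3:7,r4:4,r5:2
cycle 2: issue MUL r3<-Mul1 // r0:Add1,r1:1,r2:6,r3:Mul1,r4:4,r5:2
cycle 3: issue ADD r3<-Add2 // r0:Add1,r1:1,r2:6,r3:Add2,r4:4,r5:2
cycle 4: CDB Add1=7; issue MUL r0<-Mul2 // r0:Mul2,r1:1,r2:6,r3:Add2,r4:4,r5:2
cycle 5: stall // r0:Mul2,r1:1,r2:6,r3:Add2,r4:4,r5:2
cycle 6: CDB Add2=2; stall // r0:Mul2,r1:1,r2:6,r3:2,r4:4,r5:2
cycle 7: CDB Mul1=4; issue MUL r2<-Mul1 // r0:Mul2,r1:1,r2:Mul1,r3:2,r4:4,r5:2
cycle 8: - // r0:Mul2,r1:1,r2:Mul1,r3:2,r4:4,r5:2
cycle 9: - // r0:Mul2,r1:1,r2:Mul1,r3:2,r4:4,r5:2
cycle 10: - // r0:Mul2,r1:1,r2:Mul1,r3:2,r4:4,r5:2
cycle 11: CDB Mul2=4 // r0:4,r1:1,r2:Mul1,r3:2,r4:4,r5:2
cycle 12: - // r0:4,r1:1,r2:Mul1,r3:2,r4:4,r5:2
cycle 13: - // r0:4,r1:1,r2:Mul1,r3:2,r4:4,r5:2
cycle 14: - // r0:4,r1:1,r2:Mul1,r3:2,r4:4,r5:2
cycle 15: - // r0:4,r1:1,r2:Mul1,r3:2,r4:4,r5:2
cycle 16: CDB Mul1=16 // r0:4,r1:1,r2:16,r3:2,r4:4,r5:2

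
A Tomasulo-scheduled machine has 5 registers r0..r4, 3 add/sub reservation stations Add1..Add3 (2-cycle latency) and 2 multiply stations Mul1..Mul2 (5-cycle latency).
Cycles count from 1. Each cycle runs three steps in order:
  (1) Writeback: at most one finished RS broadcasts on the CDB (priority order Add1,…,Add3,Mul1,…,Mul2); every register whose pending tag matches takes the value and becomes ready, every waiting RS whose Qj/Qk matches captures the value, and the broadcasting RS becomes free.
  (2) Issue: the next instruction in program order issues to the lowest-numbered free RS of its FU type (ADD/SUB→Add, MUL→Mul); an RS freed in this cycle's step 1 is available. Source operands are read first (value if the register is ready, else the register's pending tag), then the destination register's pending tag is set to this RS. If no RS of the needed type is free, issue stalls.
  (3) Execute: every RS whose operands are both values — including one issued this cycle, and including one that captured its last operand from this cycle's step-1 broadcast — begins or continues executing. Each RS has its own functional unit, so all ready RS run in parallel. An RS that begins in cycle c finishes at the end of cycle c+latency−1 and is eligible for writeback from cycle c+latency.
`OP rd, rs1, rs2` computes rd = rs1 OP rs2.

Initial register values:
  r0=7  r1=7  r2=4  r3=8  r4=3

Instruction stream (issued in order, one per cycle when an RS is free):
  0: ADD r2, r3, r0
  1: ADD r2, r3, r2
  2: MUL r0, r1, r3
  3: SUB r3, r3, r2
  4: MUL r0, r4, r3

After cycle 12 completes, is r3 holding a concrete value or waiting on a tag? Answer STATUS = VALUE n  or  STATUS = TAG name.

  c1: issue ADD r2<-Add1  regs: r0:7,r1:7,r2:Add1,r3:8,r4:3
  c2: issue ADD r2<-Add2  regs: r0:7,r1:7,r2:Add2,r3:8,r4:3
  c3: CDB Add1=15; issue MUL r0<-Mul1  regs: r0:Mul1,r1:7,r2:Add2,r3:8,r4:3
  c4: issue SUB r3<-Add1  regs: r0:Mul1,r1:7,r2:Add2,r3:Add1,r4:3
  c5: CDB Add2=23; issue MUL r0<-Mul2  regs: r0:Mul2,r1:7,r2:23,r3:Add1,r4:3
  c6: -  regs: r0:Mul2,r1:7,r2:23,r3:Add1,r4:3
  c7: CDB Add1=-15  regs: r0:Mul2,r1:7,r2:23,r3:-15,r4:3
  c8: CDB Mul1=56  regs: r0:Mul2,r1:7,r2:23,r3:-15,r4:3
  c9: -  regs: r0:Mul2,r1:7,r2:23,r3:-15,r4:3
  c10: -  regs: r0:Mul2,r1:7,r2:23,r3:-15,r4:3
  c11: -  regs: r0:Mul2,r1:7,r2:23,r3:-15,r4:3
  c12: CDB Mul2=-45  regs: r0:-45,r1:7,r2:23,r3:-15,r4:3

STATUS = VALUE -15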